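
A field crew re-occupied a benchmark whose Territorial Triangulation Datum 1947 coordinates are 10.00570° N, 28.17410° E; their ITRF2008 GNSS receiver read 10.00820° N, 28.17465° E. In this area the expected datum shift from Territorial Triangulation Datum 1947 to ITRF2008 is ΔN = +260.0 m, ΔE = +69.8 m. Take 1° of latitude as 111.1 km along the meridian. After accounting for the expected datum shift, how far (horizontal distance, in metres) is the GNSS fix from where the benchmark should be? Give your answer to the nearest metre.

Observed coordinate differences: Δφ = +0.00250°, Δλ = +0.00055°.
Converting to metres (1° lat = 111100 m, cos φ = 0.984790): observed ΔN = 277.8 m, observed ΔE = 60.2 m.
Subtracting the expected shift leaves a residual of 277.8 − (260.0) = 17.8 m north and 60.2 − (69.8) = -9.6 m east.
Residual distance = √(17.8² + (-9.6)²) = 20.2 m.

20 m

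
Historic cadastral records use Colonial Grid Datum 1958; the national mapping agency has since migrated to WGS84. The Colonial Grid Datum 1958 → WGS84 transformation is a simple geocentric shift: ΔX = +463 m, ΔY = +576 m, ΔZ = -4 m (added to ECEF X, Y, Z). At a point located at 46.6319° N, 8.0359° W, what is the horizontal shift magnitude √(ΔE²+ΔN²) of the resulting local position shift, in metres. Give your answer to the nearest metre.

693 m

At φ = 46.6319°, λ = -8.0359°: sin φ = 0.726957, cos φ = 0.686683, sin λ = -0.139794, cos λ = 0.990181.
ΔE = −sin λ·ΔX + cos λ·ΔY = −(-0.139794)·(463) + (0.990181)·(576) = 635.07 m.
ΔN = −sin φ cos λ·ΔX − sin φ sin λ·ΔY + cos φ·ΔZ = −(0.726957)(0.990181)(463) − (0.726957)(-0.139794)(576) + (0.686683)(-4) = -277.49 m.
Horizontal magnitude = √(ΔE² + ΔN²) = √(635.07² + (-277.49)²) = 693.04 m.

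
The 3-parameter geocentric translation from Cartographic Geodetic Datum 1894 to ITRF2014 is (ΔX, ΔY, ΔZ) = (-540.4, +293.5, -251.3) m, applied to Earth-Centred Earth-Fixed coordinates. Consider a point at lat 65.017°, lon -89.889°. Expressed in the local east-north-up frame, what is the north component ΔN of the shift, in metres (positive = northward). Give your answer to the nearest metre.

At φ = 65.017°, λ = -89.889°: sin φ = 0.906433, cos φ = 0.422349, sin λ = -0.999998, cos λ = 0.001937.
ΔN = −sin φ cos λ·ΔX − sin φ sin λ·ΔY + cos φ·ΔZ = −(0.906433)(0.001937)(-540.4) − (0.906433)(-0.999998)(293.5) + (0.422349)(-251.3) = 160.85 m.

ΔN = 161 m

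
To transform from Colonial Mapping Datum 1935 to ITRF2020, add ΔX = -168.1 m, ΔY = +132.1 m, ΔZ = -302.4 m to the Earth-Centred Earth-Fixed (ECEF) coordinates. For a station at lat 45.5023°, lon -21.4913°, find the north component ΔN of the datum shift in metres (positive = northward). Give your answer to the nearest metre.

ΔN = -66 m

At φ = 45.5023°, λ = -21.4913°: sin φ = 0.713279, cos φ = 0.700881, sin λ = -0.366360, cos λ = 0.930473.
ΔN = −sin φ cos λ·ΔX − sin φ sin λ·ΔY + cos φ·ΔZ = −(0.713279)(0.930473)(-168.1) − (0.713279)(-0.366360)(132.1) + (0.700881)(-302.4) = -65.86 m.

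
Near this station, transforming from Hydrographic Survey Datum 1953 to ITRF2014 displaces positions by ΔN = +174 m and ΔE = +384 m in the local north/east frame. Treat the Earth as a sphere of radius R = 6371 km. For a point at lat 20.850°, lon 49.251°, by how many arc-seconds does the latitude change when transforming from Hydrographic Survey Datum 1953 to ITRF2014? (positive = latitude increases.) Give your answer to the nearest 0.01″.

On a sphere of radius R, 1 rad of latitude = R, so Δφ = ΔN / R = 174.0 / 6371000 = 2.7311e-05 rad = 5.633″.

Δφ = 5.63″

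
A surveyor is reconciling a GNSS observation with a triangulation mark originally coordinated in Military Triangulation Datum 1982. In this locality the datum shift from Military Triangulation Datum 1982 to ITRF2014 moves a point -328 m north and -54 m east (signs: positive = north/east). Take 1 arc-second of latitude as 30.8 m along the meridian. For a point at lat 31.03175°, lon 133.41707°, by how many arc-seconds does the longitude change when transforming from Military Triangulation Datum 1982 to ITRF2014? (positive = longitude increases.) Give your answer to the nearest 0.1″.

At latitude 31.03175°, cos φ = 0.856882.
1″ of longitude at this latitude = 30.80 × cos φ = 26.3920 m, so Δλ = -54.0 / 26.3920 = -2.046″.

Δλ = -2.0″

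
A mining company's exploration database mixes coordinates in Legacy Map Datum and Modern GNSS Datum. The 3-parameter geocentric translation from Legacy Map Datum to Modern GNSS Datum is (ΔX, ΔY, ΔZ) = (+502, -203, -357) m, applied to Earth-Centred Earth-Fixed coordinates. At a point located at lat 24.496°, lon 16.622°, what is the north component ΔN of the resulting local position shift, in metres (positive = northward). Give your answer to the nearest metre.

ΔN = -500 m

At φ = 24.496°, λ = 16.622°: sin φ = 0.414630, cos φ = 0.909990, sin λ = 0.286056, cos λ = 0.958213.
ΔN = −sin φ cos λ·ΔX − sin φ sin λ·ΔY + cos φ·ΔZ = −(0.414630)(0.958213)(502) − (0.414630)(0.286056)(-203) + (0.909990)(-357) = -500.24 m.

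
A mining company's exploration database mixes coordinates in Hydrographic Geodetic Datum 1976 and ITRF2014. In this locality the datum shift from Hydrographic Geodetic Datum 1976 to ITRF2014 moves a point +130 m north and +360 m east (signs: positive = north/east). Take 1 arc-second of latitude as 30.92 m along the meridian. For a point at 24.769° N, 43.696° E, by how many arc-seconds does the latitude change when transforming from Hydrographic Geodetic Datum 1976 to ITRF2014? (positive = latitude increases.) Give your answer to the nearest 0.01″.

1″ of latitude = 30.92 m, so Δφ = 130.0 / 30.92 = 4.204″.

Δφ = 4.20″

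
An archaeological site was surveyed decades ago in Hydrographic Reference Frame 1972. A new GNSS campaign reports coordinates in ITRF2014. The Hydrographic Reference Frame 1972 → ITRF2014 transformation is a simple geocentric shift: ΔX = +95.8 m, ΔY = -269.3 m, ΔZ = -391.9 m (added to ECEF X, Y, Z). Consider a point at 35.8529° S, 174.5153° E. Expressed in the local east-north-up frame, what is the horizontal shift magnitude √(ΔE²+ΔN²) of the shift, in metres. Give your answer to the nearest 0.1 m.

466.9 m

At φ = -35.8529°, λ = 174.5153°: sin φ = -0.585706, cos φ = 0.810523, sin λ = 0.095580, cos λ = -0.995422.
ΔE = −sin λ·ΔX + cos λ·ΔY = −(0.095580)·(95.8) + (-0.995422)·(-269.3) = 258.91 m.
ΔN = −sin φ cos λ·ΔX − sin φ sin λ·ΔY + cos φ·ΔZ = −(-0.585706)(-0.995422)(95.8) − (-0.585706)(0.095580)(-269.3) + (0.810523)(-391.9) = -388.57 m.
Horizontal magnitude = √(ΔE² + ΔN²) = √(258.91² + (-388.57)²) = 466.93 m.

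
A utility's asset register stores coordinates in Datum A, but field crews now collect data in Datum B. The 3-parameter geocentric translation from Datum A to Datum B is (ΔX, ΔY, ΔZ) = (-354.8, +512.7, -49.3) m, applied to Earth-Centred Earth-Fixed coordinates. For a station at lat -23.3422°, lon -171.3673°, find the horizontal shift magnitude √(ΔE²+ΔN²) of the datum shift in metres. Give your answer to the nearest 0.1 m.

At φ = -23.3422°, λ = -171.3673°: sin φ = -0.396222, cos φ = 0.918155, sin λ = -0.150100, cos λ = -0.988671.
ΔE = −sin λ·ΔX + cos λ·ΔY = −(-0.150100)·(-354.8) + (-0.988671)·(512.7) = -560.15 m.
ΔN = −sin φ cos λ·ΔX − sin φ sin λ·ΔY + cos φ·ΔZ = −(-0.396222)(-0.988671)(-354.8) − (-0.396222)(-0.150100)(512.7) + (0.918155)(-49.3) = 63.23 m.
Horizontal magnitude = √(ΔE² + ΔN²) = √((-560.15)² + 63.23²) = 563.70 m.

563.7 m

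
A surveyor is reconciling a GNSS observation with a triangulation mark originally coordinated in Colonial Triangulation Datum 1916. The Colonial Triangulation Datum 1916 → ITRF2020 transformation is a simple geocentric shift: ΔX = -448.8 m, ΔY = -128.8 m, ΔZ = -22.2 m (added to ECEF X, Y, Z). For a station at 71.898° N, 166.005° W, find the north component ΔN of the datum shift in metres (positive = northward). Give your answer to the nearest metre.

ΔN = -450 m

The local north axis is (−sin φ cos λ, −sin φ sin λ, cos φ), giving ΔN = -413.924 − 29.607 − 6.898 = -450.43 m.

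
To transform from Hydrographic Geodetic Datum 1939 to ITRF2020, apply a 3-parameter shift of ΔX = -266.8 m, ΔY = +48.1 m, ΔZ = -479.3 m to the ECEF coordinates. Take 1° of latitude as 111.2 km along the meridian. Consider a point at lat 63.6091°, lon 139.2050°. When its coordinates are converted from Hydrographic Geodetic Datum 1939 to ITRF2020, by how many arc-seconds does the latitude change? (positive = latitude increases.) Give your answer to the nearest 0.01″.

sin φ = 0.895782, cos φ = 0.444493, sin λ = 0.653355, cos λ = -0.757052.
North component: ΔN = −sin φ cos λ·ΔX − sin φ sin λ·ΔY + cos φ·ΔZ = −(0.895782)(-0.757052)(-266.8) − (0.895782)(0.653355)(48.1) + (0.444493)(-479.3) = -422.13 m.
1° of latitude spans 111200 m, so Δφ = -422.13 / 111200 × 3600 = -13.666″.

Δφ = -13.67″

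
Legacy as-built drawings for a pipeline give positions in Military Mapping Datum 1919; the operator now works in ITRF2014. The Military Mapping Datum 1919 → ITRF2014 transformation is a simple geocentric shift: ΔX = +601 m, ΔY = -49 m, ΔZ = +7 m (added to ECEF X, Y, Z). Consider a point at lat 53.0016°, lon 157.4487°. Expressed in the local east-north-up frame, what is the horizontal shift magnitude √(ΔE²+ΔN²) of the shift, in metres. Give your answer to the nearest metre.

The local east axis at (φ, λ) is (−sin λ, cos λ, 0), so ΔE = −sin(157.4487°)·601 + cos(157.4487°)·(-49) = -185.24 m.
The local north axis is (−sin φ cos λ, −sin φ sin λ, cos φ), giving ΔN = 443.288 + 15.008 + 4.213 = 462.51 m.
Horizontal magnitude = √(ΔE² + ΔN²) = √((-185.24)² + 462.51²) = 498.22 m.

498 m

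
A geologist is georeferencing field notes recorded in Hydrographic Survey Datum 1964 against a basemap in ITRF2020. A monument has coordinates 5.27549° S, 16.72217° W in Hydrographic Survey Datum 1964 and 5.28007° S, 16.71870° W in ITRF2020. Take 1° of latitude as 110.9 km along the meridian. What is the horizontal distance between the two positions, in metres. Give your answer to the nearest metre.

636 m

Δφ = -5.28007° − -5.27549° = -0.00458°; Δλ = -16.71870° − -16.72217° = +0.00347°.
ΔN = Δφ × 110900 = -507.9 m; ΔE = Δλ × 110900 × cos(-5.27549°) = +0.00347 × 110900 × 0.995764 = 383.2 m.
Distance = √(ΔE² + ΔN²) = √(383.2² + (-507.9)²) = 636.3 m.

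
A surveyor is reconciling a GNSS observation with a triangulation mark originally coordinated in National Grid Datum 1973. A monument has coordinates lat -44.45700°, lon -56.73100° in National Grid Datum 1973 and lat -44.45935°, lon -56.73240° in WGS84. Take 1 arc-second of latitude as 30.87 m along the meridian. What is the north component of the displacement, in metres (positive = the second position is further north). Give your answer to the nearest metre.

Δφ = -44.45935° − -44.45700° = -0.00235°; Δλ = -56.73240° − -56.73100° = -0.00140°.
1° of latitude = 3600 × 30.87 = 111132 m.
ΔN = Δφ × 111132 = -261.2 m; ΔE = Δλ × 111132 × cos(-44.45700°) = -0.00140 × 111132 × 0.713776 = -111.1 m.

ΔN = -261 m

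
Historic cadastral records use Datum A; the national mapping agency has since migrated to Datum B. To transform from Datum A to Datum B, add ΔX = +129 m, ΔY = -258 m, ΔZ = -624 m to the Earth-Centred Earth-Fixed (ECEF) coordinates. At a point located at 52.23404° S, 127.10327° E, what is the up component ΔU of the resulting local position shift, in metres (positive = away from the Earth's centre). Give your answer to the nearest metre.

The local up (radial) axis is (cos φ cos λ, cos φ sin λ, sin φ), giving ΔU = -47.660 − 126.020 + 493.284 = 319.60 m.

ΔU = 320 m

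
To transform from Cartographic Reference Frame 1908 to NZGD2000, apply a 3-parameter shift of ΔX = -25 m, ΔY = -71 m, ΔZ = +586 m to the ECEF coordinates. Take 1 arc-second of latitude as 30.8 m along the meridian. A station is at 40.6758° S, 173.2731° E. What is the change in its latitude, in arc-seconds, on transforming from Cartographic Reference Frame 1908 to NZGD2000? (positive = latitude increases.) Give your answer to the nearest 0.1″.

Δφ = 14.8″

sin φ = -0.651778, cos φ = 0.758410, sin λ = 0.117137, cos λ = -0.993116.
North component: ΔN = −sin φ cos λ·ΔX − sin φ sin λ·ΔY + cos φ·ΔZ = −(-0.651778)(-0.993116)(-25) − (-0.651778)(0.117137)(-71) + (0.758410)(586) = 455.19 m.
1° of latitude spans 3600 × 30.80 = 110880 m, so Δφ = 455.19 / 110880 × 3600 = 14.779″.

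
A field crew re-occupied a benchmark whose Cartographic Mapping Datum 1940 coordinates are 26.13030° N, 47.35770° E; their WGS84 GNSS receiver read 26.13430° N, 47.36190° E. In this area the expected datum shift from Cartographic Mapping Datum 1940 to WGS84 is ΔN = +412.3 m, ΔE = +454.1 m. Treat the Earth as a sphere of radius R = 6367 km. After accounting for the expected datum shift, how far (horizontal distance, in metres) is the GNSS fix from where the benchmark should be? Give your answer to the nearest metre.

Observed coordinate differences: Δφ = +0.00400°, Δλ = +0.00420°.
Converting to metres (1° lat = 111125 m, cos φ = 0.897795): observed ΔN = 444.5 m, observed ΔE = 419.0 m.
Subtracting the expected shift leaves a residual of 444.5 − (412.3) = 32.2 m north and 419.0 − (454.1) = -35.1 m east.
Residual distance = √(32.2² + (-35.1)²) = 47.6 m.

48 m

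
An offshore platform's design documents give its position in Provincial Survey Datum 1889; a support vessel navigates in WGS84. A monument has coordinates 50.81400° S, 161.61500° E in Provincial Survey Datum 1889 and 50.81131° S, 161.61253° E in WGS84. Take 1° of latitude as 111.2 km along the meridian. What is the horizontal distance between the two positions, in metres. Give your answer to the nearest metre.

346 m

Δφ = -50.81131° − -50.81400° = +0.00269°; Δλ = 161.61253° − 161.61500° = -0.00247°.
ΔN = Δφ × 111200 = 299.1 m; ΔE = Δλ × 111200 × cos(-50.81400°) = -0.00247 × 111200 × 0.631840 = -173.5 m.
Distance = √(ΔE² + ΔN²) = √((-173.5)² + 299.1²) = 345.8 m.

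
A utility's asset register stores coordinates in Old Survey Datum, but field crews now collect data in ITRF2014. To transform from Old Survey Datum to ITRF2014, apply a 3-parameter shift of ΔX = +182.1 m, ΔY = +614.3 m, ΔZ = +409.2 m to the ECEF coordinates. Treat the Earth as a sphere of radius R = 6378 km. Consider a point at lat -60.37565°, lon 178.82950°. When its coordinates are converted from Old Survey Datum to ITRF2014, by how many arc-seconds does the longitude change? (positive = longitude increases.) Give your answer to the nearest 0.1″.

Δλ = -40.4″

sin φ = -0.869285, cos φ = 0.494311, sin λ = 0.020428, cos λ = -0.999791.
East component: ΔE = −sin λ·ΔX + cos λ·ΔY = −(0.020428)(182.1) + (-0.999791)(614.3) = -617.89 m.
1° of latitude spans πR/180 = 111317 m; at latitude φ, 1° of longitude spans that × cos φ = 55025.3 m, so Δλ = -617.89 / 55025.3 × 3600 = -40.425″.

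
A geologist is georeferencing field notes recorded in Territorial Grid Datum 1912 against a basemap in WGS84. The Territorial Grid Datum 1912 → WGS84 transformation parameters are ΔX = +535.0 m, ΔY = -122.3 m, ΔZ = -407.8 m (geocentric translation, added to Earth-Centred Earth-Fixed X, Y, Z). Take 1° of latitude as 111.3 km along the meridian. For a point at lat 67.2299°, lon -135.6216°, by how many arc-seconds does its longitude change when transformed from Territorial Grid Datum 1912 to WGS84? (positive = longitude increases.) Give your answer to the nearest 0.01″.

sin φ = 0.922065, cos φ = 0.387034, sin λ = -0.699394, cos λ = -0.714736.
East component: ΔE = −sin λ·ΔX + cos λ·ΔY = −(-0.699394)(535.0) + (-0.714736)(-122.3) = 461.59 m.
1° of latitude spans 111300 m; at latitude φ, 1° of longitude spans that × cos φ = 43076.9 m, so Δλ = 461.59 / 43076.9 × 3600 = 38.576″.

Δλ = 38.58″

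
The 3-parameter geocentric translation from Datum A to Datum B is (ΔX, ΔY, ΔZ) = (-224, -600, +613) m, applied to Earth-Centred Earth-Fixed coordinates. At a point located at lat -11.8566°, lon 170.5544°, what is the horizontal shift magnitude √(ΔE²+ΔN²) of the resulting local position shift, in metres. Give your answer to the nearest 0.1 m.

At φ = -11.8566°, λ = 170.5544°: sin φ = -0.205463, cos φ = 0.978665, sin λ = 0.164111, cos λ = -0.986442.
ΔE = −sin λ·ΔX + cos λ·ΔY = −(0.164111)·(-224) + (-0.986442)·(-600) = 628.63 m.
ΔN = −sin φ cos λ·ΔX − sin φ sin λ·ΔY + cos φ·ΔZ = −(-0.205463)(-0.986442)(-224) − (-0.205463)(0.164111)(-600) + (0.978665)(613) = 625.09 m.
Horizontal magnitude = √(ΔE² + ΔN²) = √(628.63² + 625.09²) = 886.51 m.

886.5 m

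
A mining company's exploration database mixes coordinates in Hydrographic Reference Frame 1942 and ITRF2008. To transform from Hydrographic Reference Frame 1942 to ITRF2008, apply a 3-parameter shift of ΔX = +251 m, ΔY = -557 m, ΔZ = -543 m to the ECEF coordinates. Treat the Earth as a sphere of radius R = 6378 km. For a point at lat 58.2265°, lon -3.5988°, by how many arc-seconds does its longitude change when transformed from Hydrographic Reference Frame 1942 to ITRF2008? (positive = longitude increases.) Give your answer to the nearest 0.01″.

sin φ = 0.850136, cos φ = 0.526563, sin λ = -0.062770, cos λ = 0.998028.
East component: ΔE = −sin λ·ΔX + cos λ·ΔY = −(-0.062770)(251) + (0.998028)(-557) = -540.15 m.
1° of latitude spans πR/180 = 111317 m; at latitude φ, 1° of longitude spans that × cos φ = 58615.4 m, so Δλ = -540.15 / 58615.4 × 3600 = -33.174″.

Δλ = -33.17″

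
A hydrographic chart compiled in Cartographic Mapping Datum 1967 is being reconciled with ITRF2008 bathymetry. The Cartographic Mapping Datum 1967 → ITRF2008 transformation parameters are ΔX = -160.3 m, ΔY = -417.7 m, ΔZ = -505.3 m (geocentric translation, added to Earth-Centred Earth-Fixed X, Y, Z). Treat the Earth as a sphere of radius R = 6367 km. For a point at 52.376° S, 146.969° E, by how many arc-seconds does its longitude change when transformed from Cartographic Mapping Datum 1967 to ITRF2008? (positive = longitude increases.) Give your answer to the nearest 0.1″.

Δλ = 23.2″

sin φ = -0.792034, cos φ = 0.610477, sin λ = 0.545093, cos λ = -0.838376.
East component: ΔE = −sin λ·ΔX + cos λ·ΔY = −(0.545093)(-160.3) + (-0.838376)(-417.7) = 437.57 m.
1° of latitude spans πR/180 = 111125 m; at latitude φ, 1° of longitude spans that × cos φ = 67839.3 m, so Δλ = 437.57 / 67839.3 × 3600 = 23.220″.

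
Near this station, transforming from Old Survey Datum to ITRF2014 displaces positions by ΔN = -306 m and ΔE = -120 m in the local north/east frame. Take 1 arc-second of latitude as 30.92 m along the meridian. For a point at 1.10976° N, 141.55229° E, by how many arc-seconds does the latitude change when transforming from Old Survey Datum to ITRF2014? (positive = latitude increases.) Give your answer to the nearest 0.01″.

1″ of latitude = 30.92 m, so Δφ = -306.0 / 30.92 = -9.897″.

Δφ = -9.90″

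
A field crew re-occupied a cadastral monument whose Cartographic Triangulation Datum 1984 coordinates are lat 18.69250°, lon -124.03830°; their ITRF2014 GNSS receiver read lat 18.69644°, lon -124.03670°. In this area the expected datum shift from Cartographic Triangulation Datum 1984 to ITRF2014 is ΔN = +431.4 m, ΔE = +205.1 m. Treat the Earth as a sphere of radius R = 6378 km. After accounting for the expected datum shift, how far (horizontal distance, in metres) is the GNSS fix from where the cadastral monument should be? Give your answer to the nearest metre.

37 m

Observed coordinate differences: Δφ = +0.00394°, Δλ = +0.00160°.
Converting to metres (1° lat = 111317 m, cos φ = 0.947252): observed ΔN = 438.6 m, observed ΔE = 168.7 m.
Subtracting the expected shift leaves a residual of 438.6 − (431.4) = 7.2 m north and 168.7 − (205.1) = -36.4 m east.
Residual distance = √(7.2² + (-36.4)²) = 37.1 m.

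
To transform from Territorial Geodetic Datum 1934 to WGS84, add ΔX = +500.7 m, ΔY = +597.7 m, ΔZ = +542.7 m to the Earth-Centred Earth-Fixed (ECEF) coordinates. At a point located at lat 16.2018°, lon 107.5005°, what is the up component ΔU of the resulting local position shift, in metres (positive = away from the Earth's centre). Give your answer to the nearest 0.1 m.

ΔU = 554.2 m

The local up (radial) axis is (cos φ cos λ, cos φ sin λ, sin φ), giving ΔU = -144.588 + 547.396 + 151.425 = 554.23 m.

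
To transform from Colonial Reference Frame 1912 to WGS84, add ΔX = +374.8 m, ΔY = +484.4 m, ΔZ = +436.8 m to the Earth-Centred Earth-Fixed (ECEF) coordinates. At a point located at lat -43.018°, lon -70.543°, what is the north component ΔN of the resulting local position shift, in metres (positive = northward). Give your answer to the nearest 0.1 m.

ΔN = 92.9 m

At φ = -43.018°, λ = -70.543°: sin φ = -0.682228, cos φ = 0.731139, sin λ = -0.942892, cos λ = 0.333099.
ΔN = −sin φ cos λ·ΔX − sin φ sin λ·ΔY + cos φ·ΔZ = −(-0.682228)(0.333099)(374.8) − (-0.682228)(-0.942892)(484.4) + (0.731139)(436.8) = 92.94 m.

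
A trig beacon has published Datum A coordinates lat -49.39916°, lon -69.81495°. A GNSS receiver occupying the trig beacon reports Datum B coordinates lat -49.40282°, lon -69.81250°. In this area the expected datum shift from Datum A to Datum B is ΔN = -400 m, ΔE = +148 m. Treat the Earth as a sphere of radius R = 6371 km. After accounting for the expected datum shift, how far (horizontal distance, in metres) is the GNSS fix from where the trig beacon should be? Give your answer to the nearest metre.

Observed coordinate differences: Δφ = -0.00366°, Δλ = +0.00245°.
Converting to metres (1° lat = 111195 m, cos φ = 0.650785): observed ΔN = -407.0 m, observed ΔE = 177.3 m.
Subtracting the expected shift leaves a residual of -407.0 − (-400) = -7.0 m north and 177.3 − (148) = 29.3 m east.
Residual distance = √((-7.0)² + 29.3²) = 30.1 m.

30 m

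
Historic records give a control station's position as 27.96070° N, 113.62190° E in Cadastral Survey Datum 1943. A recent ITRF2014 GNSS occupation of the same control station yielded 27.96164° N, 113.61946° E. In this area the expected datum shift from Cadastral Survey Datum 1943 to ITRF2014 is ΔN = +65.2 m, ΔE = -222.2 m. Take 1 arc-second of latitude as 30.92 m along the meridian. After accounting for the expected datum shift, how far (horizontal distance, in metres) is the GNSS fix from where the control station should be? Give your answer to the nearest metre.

Observed coordinate differences: Δφ = +0.00094°, Δλ = -0.00244°.
Converting to metres (1° lat = 111312 m, cos φ = 0.883269): observed ΔN = 104.6 m, observed ΔE = -239.9 m.
Subtracting the expected shift leaves a residual of 104.6 − (65.2) = 39.4 m north and -239.9 − (-222.2) = -17.7 m east.
Residual distance = √(39.4² + (-17.7)²) = 43.2 m.

43 m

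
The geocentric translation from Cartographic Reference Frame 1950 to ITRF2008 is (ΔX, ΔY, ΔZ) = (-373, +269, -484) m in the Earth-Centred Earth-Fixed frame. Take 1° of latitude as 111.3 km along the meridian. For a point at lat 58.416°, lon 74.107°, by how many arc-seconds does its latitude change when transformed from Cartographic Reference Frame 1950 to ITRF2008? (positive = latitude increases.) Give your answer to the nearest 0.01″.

Δφ = -12.51″

sin φ = 0.851873, cos φ = 0.523748, sin λ = 0.961775, cos λ = 0.273842.
North component: ΔN = −sin φ cos λ·ΔX − sin φ sin λ·ΔY + cos φ·ΔZ = −(0.851873)(0.273842)(-373) − (0.851873)(0.961775)(269) + (0.523748)(-484) = -386.88 m.
1° of latitude spans 111300 m, so Δφ = -386.88 / 111300 × 3600 = -12.513″.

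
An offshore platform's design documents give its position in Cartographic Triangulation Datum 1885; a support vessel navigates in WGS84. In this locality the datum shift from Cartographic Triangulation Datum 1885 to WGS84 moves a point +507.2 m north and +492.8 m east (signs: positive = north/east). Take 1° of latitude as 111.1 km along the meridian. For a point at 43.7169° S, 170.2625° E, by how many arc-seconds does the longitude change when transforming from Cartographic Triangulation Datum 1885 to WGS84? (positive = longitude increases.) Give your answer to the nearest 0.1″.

Δλ = 22.1″

At latitude -43.7169°, cos φ = 0.722763.
1° of longitude at this latitude = 111.1 × cos φ = 80.30 km, so Δλ = 492.8 / 80299.0 = 0.0061371° = 22.093″.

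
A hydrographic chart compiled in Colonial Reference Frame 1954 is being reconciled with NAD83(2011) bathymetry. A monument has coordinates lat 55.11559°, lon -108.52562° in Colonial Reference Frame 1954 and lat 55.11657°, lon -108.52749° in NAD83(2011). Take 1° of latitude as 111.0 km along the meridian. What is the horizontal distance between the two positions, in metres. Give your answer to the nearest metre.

161 m

Δφ = 55.11657° − 55.11559° = +0.00098°; Δλ = -108.52749° − -108.52562° = -0.00187°.
ΔN = Δφ × 111000 = 108.8 m; ΔE = Δλ × 111000 × cos(55.11559°) = -0.00187 × 111000 × 0.571923 = -118.7 m.
Distance = √(ΔE² + ΔN²) = √((-118.7)² + 108.8²) = 161.0 m.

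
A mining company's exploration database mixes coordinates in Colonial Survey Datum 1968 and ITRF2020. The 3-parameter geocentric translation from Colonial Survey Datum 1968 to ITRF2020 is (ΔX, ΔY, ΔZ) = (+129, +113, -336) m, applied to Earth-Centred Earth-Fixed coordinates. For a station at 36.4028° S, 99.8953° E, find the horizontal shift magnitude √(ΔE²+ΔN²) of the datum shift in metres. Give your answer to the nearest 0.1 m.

At φ = -36.4028°, λ = 99.8953°: sin φ = -0.593458, cos φ = 0.804865, sin λ = 0.985123, cos λ = -0.171848.
ΔE = −sin λ·ΔX + cos λ·ΔY = −(0.985123)·(129) + (-0.171848)·(113) = -146.50 m.
ΔN = −sin φ cos λ·ΔX − sin φ sin λ·ΔY + cos φ·ΔZ = −(-0.593458)(-0.171848)(129) − (-0.593458)(0.985123)(113) + (0.804865)(-336) = -217.53 m.
Horizontal magnitude = √(ΔE² + ΔN²) = √((-146.50)² + (-217.53)²) = 262.26 m.

262.3 m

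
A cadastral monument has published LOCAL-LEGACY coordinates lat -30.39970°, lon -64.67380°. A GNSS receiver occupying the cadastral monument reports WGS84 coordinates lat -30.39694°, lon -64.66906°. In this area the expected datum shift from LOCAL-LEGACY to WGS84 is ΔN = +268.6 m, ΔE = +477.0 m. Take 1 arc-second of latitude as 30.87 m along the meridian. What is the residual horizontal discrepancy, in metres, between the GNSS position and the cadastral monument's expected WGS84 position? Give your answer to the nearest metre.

Observed coordinate differences: Δφ = +0.00276°, Δλ = +0.00474°.
Converting to metres (1° lat = 111132 m, cos φ = 0.862516): observed ΔN = 306.7 m, observed ΔE = 454.3 m.
Subtracting the expected shift leaves a residual of 306.7 − (268.6) = 38.1 m north and 454.3 − (477.0) = -22.7 m east.
Residual distance = √(38.1² + (-22.7)²) = 44.3 m.

44 m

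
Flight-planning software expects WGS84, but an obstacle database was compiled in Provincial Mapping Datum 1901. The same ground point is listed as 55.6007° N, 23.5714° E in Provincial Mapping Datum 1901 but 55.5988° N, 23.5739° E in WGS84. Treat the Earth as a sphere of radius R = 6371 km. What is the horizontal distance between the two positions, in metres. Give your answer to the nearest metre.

263 m

Δφ = 55.5988° − 55.6007° = -0.0019°; Δλ = 23.5739° − 23.5714° = +0.0025°.
1° along a meridian = πR/180 = 111195 m.
ΔN = Δφ × 111195 = -211.3 m; ΔE = Δλ × 111195 × cos(55.6007°) = +0.0025 × 111195 × 0.564957 = 157.1 m.
Distance = √(ΔE² + ΔN²) = √(157.1² + (-211.3)²) = 263.2 m.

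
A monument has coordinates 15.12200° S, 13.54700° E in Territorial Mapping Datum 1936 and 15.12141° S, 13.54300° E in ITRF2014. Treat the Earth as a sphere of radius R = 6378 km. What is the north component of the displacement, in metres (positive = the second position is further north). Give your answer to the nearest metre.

Δφ = -15.12141° − -15.12200° = +0.00059°; Δλ = 13.54300° − 13.54700° = -0.00400°.
1° along a meridian = πR/180 = 111317 m.
ΔN = Δφ × 111317 = 65.7 m; ΔE = Δλ × 111317 × cos(-15.12200°) = -0.00400 × 111317 × 0.965373 = -429.8 m.

ΔN = 66 m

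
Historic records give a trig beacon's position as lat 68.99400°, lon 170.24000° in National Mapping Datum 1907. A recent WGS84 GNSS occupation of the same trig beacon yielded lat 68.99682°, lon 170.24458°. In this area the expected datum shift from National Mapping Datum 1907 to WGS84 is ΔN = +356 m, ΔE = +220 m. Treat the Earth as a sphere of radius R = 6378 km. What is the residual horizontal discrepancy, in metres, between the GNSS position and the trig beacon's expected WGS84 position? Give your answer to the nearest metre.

Observed coordinate differences: Δφ = +0.00282°, Δλ = +0.00458°.
Converting to metres (1° lat = 111317 m, cos φ = 0.358466): observed ΔN = 313.9 m, observed ΔE = 182.8 m.
Subtracting the expected shift leaves a residual of 313.9 − (356) = -42.1 m north and 182.8 − (220) = -37.2 m east.
Residual distance = √((-42.1)² + (-37.2)²) = 56.2 m.

56 m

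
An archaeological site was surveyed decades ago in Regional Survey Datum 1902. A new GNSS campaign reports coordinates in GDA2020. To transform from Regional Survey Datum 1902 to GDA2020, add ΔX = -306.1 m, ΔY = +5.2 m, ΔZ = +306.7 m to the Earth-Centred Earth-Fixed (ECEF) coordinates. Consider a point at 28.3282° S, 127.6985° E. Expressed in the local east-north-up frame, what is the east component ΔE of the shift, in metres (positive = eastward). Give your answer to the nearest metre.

ΔE = 239 m

The local east axis at (φ, λ) is (−sin λ, cos λ, 0), so ΔE = −sin(127.6985°)·(-306.1) + cos(127.6985°)·5.2 = 239.02 m.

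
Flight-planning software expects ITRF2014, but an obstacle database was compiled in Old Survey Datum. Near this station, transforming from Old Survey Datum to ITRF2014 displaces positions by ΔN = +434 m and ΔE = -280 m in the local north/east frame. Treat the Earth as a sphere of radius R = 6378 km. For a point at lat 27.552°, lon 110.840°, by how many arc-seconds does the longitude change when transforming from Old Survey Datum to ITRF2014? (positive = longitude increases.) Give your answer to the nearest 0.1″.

At latitude 27.552°, cos φ = 0.886591.
One radian of longitude at latitude φ spans R cos φ, so Δλ = ΔE / (R cos φ) = -280.0 / (6378000 × 0.886591) = -4.9517e-05 rad = -10.214″.

Δλ = -10.2″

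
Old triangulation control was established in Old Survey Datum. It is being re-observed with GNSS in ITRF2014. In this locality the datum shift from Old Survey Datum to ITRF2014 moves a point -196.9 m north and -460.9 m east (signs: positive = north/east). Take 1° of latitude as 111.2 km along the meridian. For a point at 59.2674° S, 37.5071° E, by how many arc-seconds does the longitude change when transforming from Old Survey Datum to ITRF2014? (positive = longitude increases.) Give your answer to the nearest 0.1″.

At latitude -59.2674°, cos φ = 0.511032.
1° of longitude at this latitude = 111.2 × cos φ = 56.83 km, so Δλ = -460.9 / 56826.8 = -0.0081106° = -29.198″.

Δλ = -29.2″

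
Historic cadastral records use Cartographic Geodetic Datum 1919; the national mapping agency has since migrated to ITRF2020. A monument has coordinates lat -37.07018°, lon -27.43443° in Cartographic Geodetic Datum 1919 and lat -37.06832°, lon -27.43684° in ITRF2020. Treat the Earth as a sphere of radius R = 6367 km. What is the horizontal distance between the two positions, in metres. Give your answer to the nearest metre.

297 m

Δφ = -37.06832° − -37.07018° = +0.00186°; Δλ = -27.43684° − -27.43443° = -0.00241°.
1° along a meridian = πR/180 = 111125 m.
ΔN = Δφ × 111125 = 206.7 m; ΔE = Δλ × 111125 × cos(-37.07018°) = -0.00241 × 111125 × 0.797898 = -213.7 m.
Distance = √(ΔE² + ΔN²) = √((-213.7)² + 206.7²) = 297.3 m.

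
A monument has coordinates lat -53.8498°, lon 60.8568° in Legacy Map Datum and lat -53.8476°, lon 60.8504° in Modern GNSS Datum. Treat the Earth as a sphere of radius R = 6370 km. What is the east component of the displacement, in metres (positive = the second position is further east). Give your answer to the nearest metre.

ΔE = -420 m

Δφ = -53.8476° − -53.8498° = +0.0022°; Δλ = 60.8504° − 60.8568° = -0.0064°.
1° along a meridian = πR/180 = 111177 m.
ΔN = Δφ × 111177 = 244.6 m; ΔE = Δλ × 111177 × cos(-53.8498°) = -0.0064 × 111177 × 0.589904 = -419.7 m.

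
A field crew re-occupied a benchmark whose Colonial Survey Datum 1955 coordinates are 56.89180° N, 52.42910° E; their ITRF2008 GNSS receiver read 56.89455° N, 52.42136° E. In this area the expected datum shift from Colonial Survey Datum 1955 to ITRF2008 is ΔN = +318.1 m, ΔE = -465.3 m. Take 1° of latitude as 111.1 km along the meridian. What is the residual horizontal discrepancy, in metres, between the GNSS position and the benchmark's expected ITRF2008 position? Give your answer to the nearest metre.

13 m

Observed coordinate differences: Δφ = +0.00275°, Δλ = -0.00774°.
Converting to metres (1° lat = 111100 m, cos φ = 0.546222): observed ΔN = 305.5 m, observed ΔE = -469.7 m.
Subtracting the expected shift leaves a residual of 305.5 − (318.1) = -12.6 m north and -469.7 − (-465.3) = -4.4 m east.
Residual distance = √((-12.6)² + (-4.4)²) = 13.3 m.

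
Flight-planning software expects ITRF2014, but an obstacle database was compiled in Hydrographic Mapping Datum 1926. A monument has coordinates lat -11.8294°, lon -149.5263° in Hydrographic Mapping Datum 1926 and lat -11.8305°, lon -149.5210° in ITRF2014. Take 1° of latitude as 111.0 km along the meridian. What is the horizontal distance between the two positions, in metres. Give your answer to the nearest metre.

589 m

Δφ = -11.8305° − -11.8294° = -0.0011°; Δλ = -149.5210° − -149.5263° = +0.0053°.
ΔN = Δφ × 111000 = -122.1 m; ΔE = Δλ × 111000 × cos(-11.8294°) = +0.0053 × 111000 × 0.978762 = 575.8 m.
Distance = √(ΔE² + ΔN²) = √(575.8² + (-122.1)²) = 588.6 m.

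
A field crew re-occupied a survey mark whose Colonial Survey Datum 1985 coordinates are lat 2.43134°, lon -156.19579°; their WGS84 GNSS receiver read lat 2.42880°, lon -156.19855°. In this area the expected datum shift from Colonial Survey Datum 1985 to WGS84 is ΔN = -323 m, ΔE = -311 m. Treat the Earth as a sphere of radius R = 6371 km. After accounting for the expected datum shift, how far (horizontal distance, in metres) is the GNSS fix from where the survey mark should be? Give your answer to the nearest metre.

41 m

Observed coordinate differences: Δφ = -0.00254°, Δλ = -0.00276°.
Converting to metres (1° lat = 111195 m, cos φ = 0.999100): observed ΔN = -282.4 m, observed ΔE = -306.6 m.
Subtracting the expected shift leaves a residual of -282.4 − (-323) = 40.6 m north and -306.6 − (-311) = 4.4 m east.
Residual distance = √(40.6² + 4.4²) = 40.8 m.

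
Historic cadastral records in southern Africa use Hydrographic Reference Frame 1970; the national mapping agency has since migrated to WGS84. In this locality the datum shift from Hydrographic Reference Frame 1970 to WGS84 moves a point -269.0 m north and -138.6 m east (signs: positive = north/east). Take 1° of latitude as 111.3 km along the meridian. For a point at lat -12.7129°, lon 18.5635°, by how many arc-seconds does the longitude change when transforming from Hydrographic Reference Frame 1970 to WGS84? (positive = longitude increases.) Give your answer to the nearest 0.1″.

Δλ = -4.6″

At latitude -12.7129°, cos φ = 0.975485.
1° of longitude at this latitude = 111.3 × cos φ = 108.57 km, so Δλ = -138.6 / 108571.5 = -0.0012766° = -4.596″.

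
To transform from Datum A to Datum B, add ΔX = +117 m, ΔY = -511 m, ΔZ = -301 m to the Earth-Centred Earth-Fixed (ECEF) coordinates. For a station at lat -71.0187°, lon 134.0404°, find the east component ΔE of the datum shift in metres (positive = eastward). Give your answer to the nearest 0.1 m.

ΔE = 271.1 m

At φ = -71.0187°, λ = 134.0404°: sin φ = -0.945625, cos φ = 0.325260, sin λ = 0.718850, cos λ = -0.695165.
ΔE = −sin λ·ΔX + cos λ·ΔY = −(0.718850)·(117) + (-0.695165)·(-511) = 271.12 m.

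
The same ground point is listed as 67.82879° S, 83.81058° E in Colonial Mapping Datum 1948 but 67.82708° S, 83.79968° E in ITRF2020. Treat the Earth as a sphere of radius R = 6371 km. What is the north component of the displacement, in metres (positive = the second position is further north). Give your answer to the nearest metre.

Δφ = -67.82708° − -67.82879° = +0.00171°; Δλ = 83.79968° − 83.81058° = -0.01090°.
1° along a meridian = πR/180 = 111195 m.
ΔN = Δφ × 111195 = 190.1 m; ΔE = Δλ × 111195 × cos(-67.82879°) = -0.01090 × 111195 × 0.377376 = -457.4 m.

ΔN = 190 m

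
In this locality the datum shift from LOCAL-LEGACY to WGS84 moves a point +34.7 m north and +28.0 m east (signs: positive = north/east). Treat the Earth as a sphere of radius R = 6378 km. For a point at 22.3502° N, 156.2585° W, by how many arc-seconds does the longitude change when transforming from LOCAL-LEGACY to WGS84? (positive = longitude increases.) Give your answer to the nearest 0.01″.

Δλ = 0.98″

At latitude 22.3502°, cos φ = 0.924877.
One radian of longitude at latitude φ spans R cos φ, so Δλ = ΔE / (R cos φ) = 28.0 / (6378000 × 0.924877) = 4.7467e-06 rad = 0.979″.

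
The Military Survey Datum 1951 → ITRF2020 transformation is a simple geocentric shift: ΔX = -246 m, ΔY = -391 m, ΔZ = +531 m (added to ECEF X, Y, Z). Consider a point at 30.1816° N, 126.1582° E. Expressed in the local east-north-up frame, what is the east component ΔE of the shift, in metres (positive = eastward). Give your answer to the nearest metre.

ΔE = 429 m

The local east axis at (φ, λ) is (−sin λ, cos λ, 0), so ΔE = −sin(126.1582°)·(-246) + cos(126.1582°)·(-391) = 429.31 m.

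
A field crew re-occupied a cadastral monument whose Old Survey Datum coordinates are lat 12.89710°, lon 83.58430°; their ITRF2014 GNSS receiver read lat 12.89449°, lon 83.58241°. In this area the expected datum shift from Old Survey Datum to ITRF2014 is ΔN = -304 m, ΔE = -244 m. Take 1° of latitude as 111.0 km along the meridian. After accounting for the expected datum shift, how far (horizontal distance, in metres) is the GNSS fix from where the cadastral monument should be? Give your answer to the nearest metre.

42 m

Observed coordinate differences: Δφ = -0.00261°, Δλ = -0.00189°.
Converting to metres (1° lat = 111000 m, cos φ = 0.974772): observed ΔN = -289.7 m, observed ΔE = -204.5 m.
Subtracting the expected shift leaves a residual of -289.7 − (-304) = 14.3 m north and -204.5 − (-244) = 39.5 m east.
Residual distance = √(14.3² + 39.5²) = 42.0 m.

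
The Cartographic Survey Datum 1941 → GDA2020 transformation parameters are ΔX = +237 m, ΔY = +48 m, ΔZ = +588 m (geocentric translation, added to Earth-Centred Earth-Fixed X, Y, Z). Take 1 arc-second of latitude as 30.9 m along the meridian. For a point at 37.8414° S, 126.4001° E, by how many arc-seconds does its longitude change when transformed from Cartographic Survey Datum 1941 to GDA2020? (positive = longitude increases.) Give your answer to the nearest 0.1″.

sin φ = -0.613478, cos φ = 0.789712, sin λ = 0.804893, cos λ = -0.593420.
East component: ΔE = −sin λ·ΔX + cos λ·ΔY = −(0.804893)(237) + (-0.593420)(48) = -219.24 m.
1° of latitude spans 3600 × 30.90 = 111240 m; at latitude φ, 1° of longitude spans that × cos φ = 87847.6 m, so Δλ = -219.24 / 87847.6 × 3600 = -8.985″.

Δλ = -9.0″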